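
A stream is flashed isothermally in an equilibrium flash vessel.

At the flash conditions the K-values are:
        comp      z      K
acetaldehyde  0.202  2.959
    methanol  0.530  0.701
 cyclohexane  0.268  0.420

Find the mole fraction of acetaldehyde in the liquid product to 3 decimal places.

x_acetaldehyde = 0.168

Newton iteration, β⁰ = 0.5:
  β = 0.500: g = -0.2053, g' = -0.442 → β = 0.036
  β = 0.036: g = 0.0510, g' = -0.820 → β = 0.098
  β = 0.098: g = 0.0040, g' = -0.698 → β = 0.104
Converged at β = 0.104.
Compositions from xᵢ = zᵢ/(1+β(Kᵢ−1)), yᵢ = Kᵢxᵢ:
  acetaldehyde: x = 0.168, y = 0.497
  methanol: x = 0.547, y = 0.383
  cyclohexane: x = 0.285, y = 0.120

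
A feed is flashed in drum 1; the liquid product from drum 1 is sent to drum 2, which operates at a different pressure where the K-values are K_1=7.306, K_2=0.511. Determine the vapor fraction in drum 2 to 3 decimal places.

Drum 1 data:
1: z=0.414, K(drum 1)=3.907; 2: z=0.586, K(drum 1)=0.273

V/F (drum 2) = 0.282

Drum 1:
Newton–Raphson from ψ₁ = 0.62:
  ψ₁ = 0.620: g = -0.3462, g' = -1.472 → ψ₁ = 0.385
  ψ₁ = 0.385: g = -0.0235, g' = -1.376 → ψ₁ = 0.368
Converged at ψ₁ = 0.368.
Drum-1 compositions:
  1: x = 0.200, y = 0.782
  2: x = 0.800, y = 0.218
Drum-2 feed = drum-1 liquid: z₂ = (0.2001, 0.7999).
Drum 2:
Material balance + equilibrium reduce to Σ zᵢ(Kᵢ−1)/(1+ψ₂(Kᵢ−1)) = 0.
Check two-phase: ΣzᵢKᵢ = 1.870 > 1 and Σzᵢ/Kᵢ = 1.593 > 1, so g(0) = 0.870 > 0 and g(1) = -0.593 < 0.
Binary case is linear: z₁(K₁−1)(1+ψ₂(K₂−1)) + z₂(K₂−1)(1+ψ₂(K₁−1)) = 0
⇒ ψ₂ = [z₁(K₁−1)+z₂(K₂−1)] / [−(K₁−1)(K₂−1)] = 0.8704/3.0836 = 0.282
  1: x = 0.072, y = 0.526
  2: x = 0.928, y = 0.474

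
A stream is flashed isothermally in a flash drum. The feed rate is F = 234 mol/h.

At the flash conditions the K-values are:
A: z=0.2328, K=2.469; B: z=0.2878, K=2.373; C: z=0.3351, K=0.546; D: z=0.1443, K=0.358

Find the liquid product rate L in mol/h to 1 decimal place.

L = 78.4 mol/h

Newton–Raphson from ψ = 0.44:
  ψ = 0.4400: g = 0.13483, g' = -0.6196 → ψ = 0.6576
  ψ = 0.6576: g = 0.00438, g' = -0.5983 → ψ = 0.6649
Converged at ψ = 0.6649.
Then V = ψ·F = 0.6649·234 = 155.6 mol/h and L = F − V = 78.4 mol/h.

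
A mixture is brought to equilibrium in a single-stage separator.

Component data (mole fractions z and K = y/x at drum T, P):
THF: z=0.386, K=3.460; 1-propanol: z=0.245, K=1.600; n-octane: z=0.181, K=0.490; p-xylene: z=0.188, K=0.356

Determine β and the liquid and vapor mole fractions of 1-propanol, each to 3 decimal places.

β = 0.817, x_1-propanol = 0.164, y_1-propanol = 0.263

Material balance + equilibrium reduce to Σ zᵢ(Kᵢ−1)/(1+β(Kᵢ−1)) = 0.
Feasibility: ΣzᵢKᵢ = 1.883, Σzᵢ/Kᵢ = 1.162 — both > 1, two phases present.
Newton–Raphson from β = 0.5:
  β = 0.500: g = 0.2364, g' = -0.776 → β = 0.805
  β = 0.805: g = 0.0101, g' = -0.774 → β = 0.818
  β = 0.818: g = -0.0001, g' = -0.784 → β = 0.817
Converged at β = 0.817.
Compositions from xᵢ = zᵢ/(1+β(Kᵢ−1)), yᵢ = Kᵢxᵢ:
  THF: x = 0.128, y = 0.444
  1-propanol: x = 0.164, y = 0.263
  n-octane: x = 0.310, y = 0.152
  p-xylene: x = 0.397, y = 0.141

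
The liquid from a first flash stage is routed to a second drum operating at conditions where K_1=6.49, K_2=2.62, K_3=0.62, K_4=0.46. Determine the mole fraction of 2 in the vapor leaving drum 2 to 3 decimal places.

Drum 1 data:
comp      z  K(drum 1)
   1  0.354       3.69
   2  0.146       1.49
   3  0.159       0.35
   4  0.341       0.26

y_2 (drum 2) = 0.200

Drum 1:
Rachford–Rice: g(ψ₁) = Σ zᵢ(Kᵢ−1)/(1+ψ₁(Kᵢ−1)) = 0.
Check two-phase: ΣzᵢKᵢ = 1.668 > 1 and Σzᵢ/Kᵢ = 1.960 > 1, so g(0) = 0.668 > 0 and g(1) = -0.960 < 0.
Newton iteration, ψ₁⁰ = 0.5:
  ψ₁ = 0.500: g = -0.0901, g' = -1.106 → ψ₁ = 0.419
  ψ₁ = 0.419: g = -0.0002, g' = -1.110 → ψ₁ = 0.418
Converged at ψ₁ = 0.418.
Drum-1 compositions:
  1: x = 0.167, y = 0.615
  2: x = 0.121, y = 0.181
  3: x = 0.218, y = 0.076
  4: x = 0.494, y = 0.128
Drum-2 feed = drum-1 liquid: z₂ = (0.1666, 0.1212, 0.2184, 0.4939).
Drum 2:
Rachford–Rice: g(ψ₂) = Σ zᵢ(Kᵢ−1)/(1+ψ₂(Kᵢ−1)) = 0.
Feasibility: ΣzᵢKᵢ = 1.761, Σzᵢ/Kᵢ = 1.498 — both > 1, two phases present.
Iterate (Newton) starting at ψ₂ = 0.52:
  ψ₂ = 0.520: g = -0.1305, g' = -0.759 → ψ₂ = 0.348
  ψ₂ = 0.348: g = 0.0156, g' = -0.983 → ψ₂ = 0.364
Converged at ψ₂ = 0.364.
  1: x = 0.056, y = 0.360
  2: x = 0.076, y = 0.200
  3: x = 0.253, y = 0.157
  4: x = 0.615, y = 0.283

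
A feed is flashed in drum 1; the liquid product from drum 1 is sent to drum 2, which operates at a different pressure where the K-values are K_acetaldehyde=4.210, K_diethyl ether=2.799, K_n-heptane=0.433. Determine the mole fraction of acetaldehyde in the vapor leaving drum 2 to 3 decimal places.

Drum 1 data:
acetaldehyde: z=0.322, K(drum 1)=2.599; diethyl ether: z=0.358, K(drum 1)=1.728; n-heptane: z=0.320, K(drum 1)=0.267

y_acetaldehyde (drum 2) = 0.275

Drum 1:
Let ψ₁ = V/F and solve Σ zᵢ(Kᵢ−1)/(1+ψ₁(Kᵢ−1)) = 0.
Feasibility: ΣzᵢKᵢ = 1.541, Σzᵢ/Kᵢ = 1.530 — both > 1, two phases present.
Iterate (Newton) starting at ψ₁ = 0.5:
  ψ₁ = 0.500: g = 0.1069, g' = -0.785 → ψ₁ = 0.636
  ψ₁ = 0.636: g = -0.0062, g' = -0.895 → ψ₁ = 0.629
Converged at ψ₁ = 0.629.
Drum-1 compositions:
  acetaldehyde: x = 0.161, y = 0.417
  diethyl ether: x = 0.246, y = 0.424
  n-heptane: x = 0.594, y = 0.159
Drum-2 feed = drum-1 liquid: z₂ = (0.1605, 0.2455, 0.5940).
Drum 2:
Rachford–Rice: g(ψ₂) = Σ zᵢ(Kᵢ−1)/(1+ψ₂(Kᵢ−1)) = 0.
Feasibility: ΣzᵢKᵢ = 1.620, Σzᵢ/Kᵢ = 1.498 — both > 1, two phases present.
Newton iteration, ψ₂⁰ = 0.59:
  ψ₂ = 0.590: g = -0.1138, g' = -0.816 → ψ₂ = 0.451
  ψ₂ = 0.451: g = 0.0023, g' = -0.863 → ψ₂ = 0.453
Converged at ψ₂ = 0.453.
  acetaldehyde: x = 0.065, y = 0.275
  diethyl ether: x = 0.135, y = 0.379
  n-heptane: x = 0.799, y = 0.346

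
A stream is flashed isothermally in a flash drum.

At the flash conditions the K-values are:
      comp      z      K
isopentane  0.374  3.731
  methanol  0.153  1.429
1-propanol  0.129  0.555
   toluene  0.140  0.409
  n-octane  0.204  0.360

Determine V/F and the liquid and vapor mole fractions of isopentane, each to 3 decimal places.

V/F = 0.626, x_isopentane = 0.138, y_isopentane = 0.515

Newton–Raphson from V/F = 0.5:
  V/F = 0.500: g = 0.1026, g' = -0.839 → V/F = 0.622
  V/F = 0.622: g = 0.0030, g' = -0.802 → V/F = 0.626
Converged at V/F = 0.626.
Compositions from xᵢ = zᵢ/(1+V/F(Kᵢ−1)), yᵢ = Kᵢxᵢ:
  isopentane: x = 0.138, y = 0.515
  methanol: x = 0.121, y = 0.172
  1-propanol: x = 0.179, y = 0.099
  toluene: x = 0.222, y = 0.091
  n-octane: x = 0.340, y = 0.123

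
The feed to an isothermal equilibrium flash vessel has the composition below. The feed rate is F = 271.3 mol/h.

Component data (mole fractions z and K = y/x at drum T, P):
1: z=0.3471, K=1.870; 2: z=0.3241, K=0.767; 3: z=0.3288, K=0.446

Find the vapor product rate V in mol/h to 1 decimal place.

Material balance + equilibrium reduce to Σ zᵢ(Kᵢ−1)/(1+V/F(Kᵢ−1)) = 0.
Check two-phase: ΣzᵢKᵢ = 1.0443 > 1 and Σzᵢ/Kᵢ = 1.3454 > 1, so g(0) = 0.0443 > 0 and g(1) = -0.3454 < 0.
Newton–Raphson from V/F = 0.56:
  V/F = 0.5600: g = -0.14788, g' = -0.3542 → V/F = 0.1424
  V/F = 0.1424: g = -0.00719, g' = -0.3457 → V/F = 0.1217
  V/F = 0.1217: g = 0.00004, g' = -0.3495 → V/F = 0.1218
Converged at V/F = 0.1218.
Then V = V/F·F = 0.1218·271.3 = 33.0 mol/h and L = F − V = 238.3 mol/h.

V = 33.0 mol/h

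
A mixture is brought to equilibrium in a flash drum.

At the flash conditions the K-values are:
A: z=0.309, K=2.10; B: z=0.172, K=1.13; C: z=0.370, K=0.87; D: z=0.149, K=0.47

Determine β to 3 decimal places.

β = 0.842

Let β = V/F and solve Σ zᵢ(Kᵢ−1)/(1+β(Kᵢ−1)) = 0.
g(0) = ΣzᵢKᵢ − 1 = 0.235 and g(1) = 1 − Σzᵢ/Kᵢ = -0.042, so a root lies in (0, 1).
Iterate (Newton) starting at β = 0.5:
  β = 0.500: g = 0.0814, g' = -0.243 → β = 0.835
  β = 0.835: g = 0.0017, g' = -0.247 → β = 0.842
Converged at β = 0.842.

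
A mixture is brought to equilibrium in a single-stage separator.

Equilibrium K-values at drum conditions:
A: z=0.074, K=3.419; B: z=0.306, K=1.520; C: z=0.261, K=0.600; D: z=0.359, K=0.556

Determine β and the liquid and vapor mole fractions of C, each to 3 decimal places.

β = 0.143, x_C = 0.277, y_C = 0.166

Rachford–Rice: g(β) = Σ zᵢ(Kᵢ−1)/(1+β(Kᵢ−1)) = 0.
g(0) = ΣzᵢKᵢ − 1 = 0.074 and g(1) = 1 − Σzᵢ/Kᵢ = -0.304, so a root lies in (0, 1).
Newton iteration, β⁰ = 0.63:
  β = 0.630: g = -0.1701, g' = -0.326 → β = 0.108
  β = 0.108: g = 0.0160, g' = -0.470 → β = 0.142
  β = 0.142: g = 0.0005, g' = -0.439 → β = 0.143
Converged at β = 0.143.
Compositions from xᵢ = zᵢ/(1+β(Kᵢ−1)), yᵢ = Kᵢxᵢ:
  A: x = 0.055, y = 0.188
  B: x = 0.285, y = 0.433
  C: x = 0.277, y = 0.166
  D: x = 0.383, y = 0.213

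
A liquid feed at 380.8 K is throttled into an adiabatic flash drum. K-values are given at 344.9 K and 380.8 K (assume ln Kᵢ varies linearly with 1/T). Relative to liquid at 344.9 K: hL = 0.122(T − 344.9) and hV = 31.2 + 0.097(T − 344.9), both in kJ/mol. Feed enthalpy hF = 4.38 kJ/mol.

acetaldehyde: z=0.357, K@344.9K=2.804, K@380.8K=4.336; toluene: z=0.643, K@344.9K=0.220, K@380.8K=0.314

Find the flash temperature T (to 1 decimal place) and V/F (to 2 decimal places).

T = 348.1 K, V/F = 0.13

Adiabatic flash: solve Rachford–Rice at each trial T, then check hF = ψ·hV(T) + (1−ψ)·hL(T).
  T = 344.9 K: K = (2.804, 0.220), RR gives ψ = 0.101, H_out = 3.159 kJ/mol
  T = 380.8 K: K = (4.336, 0.314), RR gives ψ = 0.328, H_out = 14.309 kJ/mol
  T = 362.9 K: K = (3.527, 0.265), RR gives ψ = 0.231, H_out = 9.312 kJ/mol
  T = 353.9 K: K = (3.154, 0.242), RR gives ψ = 0.173, H_out = 6.443 kJ/mol
  T = 349.4 K: K = (2.976, 0.231), RR gives ψ = 0.139, H_out = 4.864 kJ/mol
  T = 347.1 K: K = (2.887, 0.225), RR gives ψ = 0.120, H_out = 4.011 kJ/mol
Linear interpolation between T = 347.1 (H_out = 4.011) and T = 349.4 (H_out = 4.864) on hF = 4.38 gives T ≈ 348.1 K, at which ψ = 0.13.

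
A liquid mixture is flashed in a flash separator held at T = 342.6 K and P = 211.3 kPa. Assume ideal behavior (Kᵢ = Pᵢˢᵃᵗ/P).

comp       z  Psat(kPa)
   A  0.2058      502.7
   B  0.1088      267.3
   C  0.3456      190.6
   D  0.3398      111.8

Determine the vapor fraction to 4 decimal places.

Raoult's law: Kᵢ = Pᵢˢᵃᵗ/P = Pᵢˢᵃᵗ/211.3.
  K_A = 502.7/211.3 = 2.379082, K_B = 267.3/211.3 = 1.265026, K_C = 190.6/211.3 = 0.902035, K_D = 111.8/211.3 = 0.529106
Let ψ = V/F and solve Σ zᵢ(Kᵢ−1)/(1+ψ(Kᵢ−1)) = 0.
Feasibility: ΣzᵢKᵢ = 1.1188, Σzᵢ/Kᵢ = 1.1979 — both > 1, two phases present.
Newton–Raphson from ψ = 0.5:
  ψ = 0.5000: g = -0.05144, g' = -0.2756 → ψ = 0.3134
  ψ = 0.3134: g = 0.00216, g' = -0.3046 → ψ = 0.3205
Converged at ψ = 0.3205.

ψ = 0.3205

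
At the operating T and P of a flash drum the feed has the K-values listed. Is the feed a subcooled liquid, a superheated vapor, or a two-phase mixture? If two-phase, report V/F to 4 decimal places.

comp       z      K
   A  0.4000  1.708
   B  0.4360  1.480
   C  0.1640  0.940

superheated vapor

ΣzᵢKᵢ = 1.4826; Σzᵢ/Kᵢ = 0.7033.
Since Σzᵢ/Kᵢ < 1 the mixture is above its dew point — single vapor phase.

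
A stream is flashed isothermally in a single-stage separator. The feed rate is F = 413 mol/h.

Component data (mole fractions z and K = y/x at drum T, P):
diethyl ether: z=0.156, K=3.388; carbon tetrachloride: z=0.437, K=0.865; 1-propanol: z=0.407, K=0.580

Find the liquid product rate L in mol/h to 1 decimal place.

Let ψ = V/F and solve Σ zᵢ(Kᵢ−1)/(1+ψ(Kᵢ−1)) = 0.
Check two-phase: ΣzᵢKᵢ = 1.143 > 1 and Σzᵢ/Kᵢ = 1.253 > 1, so g(0) = 0.143 > 0 and g(1) = -0.253 < 0.
Newton–Raphson from ψ = 0.45:
  ψ = 0.450: g = -0.0940, g' = -0.325 → ψ = 0.161
  ψ = 0.161: g = 0.0257, g' = -0.556 → ψ = 0.207
  ψ = 0.207: g = 0.0015, g' = -0.493 → ψ = 0.210
Converged at ψ = 0.210.
Then V = ψ·F = 0.2098·413 = 86.7 mol/h and L = F − V = 326.3 mol/h.

L = 326.3 mol/h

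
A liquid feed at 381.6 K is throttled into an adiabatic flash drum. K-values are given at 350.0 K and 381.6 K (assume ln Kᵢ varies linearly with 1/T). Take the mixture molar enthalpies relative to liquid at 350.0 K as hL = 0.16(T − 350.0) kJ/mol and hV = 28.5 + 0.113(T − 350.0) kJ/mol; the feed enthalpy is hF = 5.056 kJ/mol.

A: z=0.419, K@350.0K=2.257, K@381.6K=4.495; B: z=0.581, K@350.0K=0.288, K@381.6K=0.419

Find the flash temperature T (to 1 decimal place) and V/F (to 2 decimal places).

T = 351.9 K, V/F = 0.17

Adiabatic flash: solve Rachford–Rice at each trial T, then check hF = ψ·hV(T) + (1−ψ)·hL(T).
  T = 350.0 K: K = (2.257, 0.288), RR gives ψ = 0.126, H_out = 3.599 kJ/mol
  T = 381.6 K: K = (4.495, 0.419), RR gives ψ = 0.555, H_out = 20.047 kJ/mol
  T = 365.8 K: K = (3.233, 0.350), RR gives ψ = 0.385, H_out = 13.204 kJ/mol
  T = 357.9 K: K = (2.712, 0.318), RR gives ψ = 0.275, H_out = 9.006 kJ/mol
  T = 353.9 K: K = (2.474, 0.303), RR gives ψ = 0.207, H_out = 6.476 kJ/mol
  T = 351.9 K: K = (2.361, 0.295), RR gives ψ = 0.167, H_out = 5.061 kJ/mol
Linear interpolation between T = 350.0 (H_out = 3.599) and T = 351.9 (H_out = 5.061) on hF = 5.056 gives T ≈ 351.9 K, at which ψ = 0.17.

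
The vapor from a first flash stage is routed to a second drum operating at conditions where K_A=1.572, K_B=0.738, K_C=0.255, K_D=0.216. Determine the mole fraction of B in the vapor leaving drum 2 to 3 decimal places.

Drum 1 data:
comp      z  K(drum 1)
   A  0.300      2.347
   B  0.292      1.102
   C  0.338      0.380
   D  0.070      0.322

Drum 1:
Let ψ₁ = V/F and solve Σ zᵢ(Kᵢ−1)/(1+ψ₁(Kᵢ−1)) = 0.
Check two-phase: ΣzᵢKᵢ = 1.177 > 1 and Σzᵢ/Kᵢ = 1.500 > 1, so g(0) = 0.177 > 0 and g(1) = -0.500 < 0.
Newton iteration, ψ₁⁰ = 0.35:
  ψ₁ = 0.350: g = -0.0265, g' = -0.521 → ψ₁ = 0.299
Converged at ψ₁ = 0.299.
Drum-1 compositions:
  A: x = 0.214, y = 0.502
  B: x = 0.283, y = 0.312
  C: x = 0.415, y = 0.158
  D: x = 0.088, y = 0.028
Drum-2 feed = drum-1 vapor: z₂ = (0.5018, 0.3122, 0.1577, 0.0283).
Drum 2:
Let ψ₂ = V/F and solve Σ zᵢ(Kᵢ−1)/(1+ψ₂(Kᵢ−1)) = 0.
g(0) = ΣzᵢKᵢ − 1 = 0.066 and g(1) = 1 − Σzᵢ/Kᵢ = -0.492, so a root lies in (0, 1).
Iterate (Newton) starting at ψ₂ = 0.5:
  ψ₂ = 0.500: g = -0.0947, g' = -0.397 → ψ₂ = 0.262
  ψ₂ = 0.262: g = -0.0120, g' = -0.311 → ψ₂ = 0.223
Converged at ψ₂ = 0.223.
  A: x = 0.445, y = 0.700
  B: x = 0.332, y = 0.245
  C: x = 0.189, y = 0.048
  D: x = 0.034, y = 0.007

y_B (drum 2) = 0.245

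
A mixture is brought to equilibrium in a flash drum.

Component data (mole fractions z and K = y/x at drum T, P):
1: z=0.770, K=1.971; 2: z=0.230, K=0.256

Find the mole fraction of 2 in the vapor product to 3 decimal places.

Material balance + equilibrium reduce to Σ zᵢ(Kᵢ−1)/(1+V/F(Kᵢ−1)) = 0.
Check two-phase: ΣzᵢKᵢ = 1.577 > 1 and Σzᵢ/Kᵢ = 1.289 > 1, so g(0) = 0.577 > 0 and g(1) = -0.289 < 0.
Binary case is linear: z₁(K₁−1)(1+V/F(K₂−1)) + z₂(K₂−1)(1+V/F(K₁−1)) = 0
⇒ V/F = [z₁(K₁−1)+z₂(K₂−1)] / [−(K₁−1)(K₂−1)] = 0.5766/0.7224 = 0.798
Compositions from xᵢ = zᵢ/(1+V/F(Kᵢ−1)), yᵢ = Kᵢxᵢ:
  1: x = 0.434, y = 0.855
  2: x = 0.566, y = 0.145

y_2 = 0.145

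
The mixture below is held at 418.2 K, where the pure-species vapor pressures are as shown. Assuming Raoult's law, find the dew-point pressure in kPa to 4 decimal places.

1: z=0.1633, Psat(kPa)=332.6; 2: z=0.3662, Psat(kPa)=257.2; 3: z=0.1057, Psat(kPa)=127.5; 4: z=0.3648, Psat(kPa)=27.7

Pdew = 62.8398 kPa

At the dew point ψ → 1, so Σzᵢ/Kᵢ = 1 with Kᵢ = Pᵢˢᵃᵗ/P ⇒ 1/P = Σzᵢ/Pᵢˢᵃᵗ.
1/P = 0.1633/332.6 + 0.3662/257.2 + 0.1057/127.5 + 0.3648/27.7 = 0.0159135 ⇒ P = 62.8398 kPa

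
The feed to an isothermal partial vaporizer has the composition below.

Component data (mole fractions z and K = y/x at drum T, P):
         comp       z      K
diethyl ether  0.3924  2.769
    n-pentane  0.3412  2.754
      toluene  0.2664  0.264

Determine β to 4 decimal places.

Rachford–Rice: g(β) = Σ zᵢ(Kᵢ−1)/(1+β(Kᵢ−1)) = 0.
g(0) = ΣzᵢKᵢ − 1 = 1.0966 and g(1) = 1 − Σzᵢ/Kᵢ = -0.2747, so a root lies in (0, 1).
Iterate (Newton) starting at β = 0.38:
  β = 0.3800: g = 0.50202, g' = -1.0952 → β = 0.8384
  β = 0.8384: g = 0.00980, g' = -1.3551 → β = 0.8456
  β = 0.8456: g = -0.00009, g' = -1.3793 → β = 0.8455
Converged at β = 0.8455.

β = 0.8455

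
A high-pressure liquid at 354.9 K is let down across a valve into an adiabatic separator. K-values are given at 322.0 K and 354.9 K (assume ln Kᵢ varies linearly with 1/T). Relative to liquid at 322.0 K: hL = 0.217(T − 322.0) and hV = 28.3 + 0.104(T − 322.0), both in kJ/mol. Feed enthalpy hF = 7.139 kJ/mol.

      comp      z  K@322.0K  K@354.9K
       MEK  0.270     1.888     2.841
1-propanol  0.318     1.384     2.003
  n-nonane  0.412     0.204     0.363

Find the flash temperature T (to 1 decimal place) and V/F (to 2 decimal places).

Adiabatic flash: solve Rachford–Rice at each trial T, then check hF = ψ·hV(T) + (1−ψ)·hL(T).
  T = 322.0 K: K = (1.888, 1.384, 0.204), RR gives ψ = 0.065, H_out = 1.838 kJ/mol
  T = 354.9 K: K = (2.841, 2.003, 0.363), RR gives ψ = 0.614, H_out = 22.223 kJ/mol
  T = 338.4 K: K = (2.338, 1.679, 0.276), RR gives ψ = 0.379, H_out = 13.586 kJ/mol
  T = 330.2 K: K = (2.106, 1.528, 0.238), RR gives ψ = 0.241, H_out = 8.388 kJ/mol
  T = 326.1 K: K = (1.996, 1.455, 0.221), RR gives ψ = 0.160, H_out = 5.340 kJ/mol
  T = 328.1 K: K = (2.049, 1.491, 0.229), RR gives ψ = 0.201, H_out = 6.875 kJ/mol
Linear interpolation between T = 328.1 (H_out = 6.875) and T = 330.2 (H_out = 8.388) on hF = 7.139 gives T ≈ 328.5 K, at which ψ = 0.21.

T = 328.5 K, V/F = 0.21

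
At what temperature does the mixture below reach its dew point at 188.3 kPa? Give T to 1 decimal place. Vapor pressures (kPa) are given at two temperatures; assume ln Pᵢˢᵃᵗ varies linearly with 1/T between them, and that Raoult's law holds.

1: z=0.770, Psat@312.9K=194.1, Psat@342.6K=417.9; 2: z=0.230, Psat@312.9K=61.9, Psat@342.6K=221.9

T = 323.2 K

Dew-point temperature: Σzᵢ·P/Pᵢˢᵃᵗ(T) = 1. Interpolate ln Pᵢˢᵃᵗ = aᵢ + bᵢ/T.
  T = 312.9 K: ΣzᵢP/Pᵢˢᵃᵗ = 1.4467
  T = 342.6 K: ΣzᵢP/Pᵢˢᵃᵗ = 0.5421
  T = 327.8 K: ΣzᵢP/Pᵢˢᵃᵗ = 0.8579
  T = 320.4 K: ΣzᵢP/Pᵢˢᵃᵗ = 1.1029
  T = 324.1 K: ΣzᵢP/Pᵢˢᵃᵗ = 0.9708
  T = 322.2 K: ΣzᵢP/Pᵢˢᵃᵗ = 1.0360
Interpolating between 322.2 K and 324.1 K gives T ≈ 323.2 K.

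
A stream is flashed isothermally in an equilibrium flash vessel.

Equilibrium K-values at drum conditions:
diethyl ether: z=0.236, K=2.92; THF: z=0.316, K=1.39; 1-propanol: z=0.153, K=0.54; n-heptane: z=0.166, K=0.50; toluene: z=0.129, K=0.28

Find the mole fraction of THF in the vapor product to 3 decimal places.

Rachford–Rice: g(V/F) = Σ zᵢ(Kᵢ−1)/(1+V/F(Kᵢ−1)) = 0.
g(0) = ΣzᵢKᵢ − 1 = 0.330 and g(1) = 1 − Σzᵢ/Kᵢ = -0.384, so a root lies in (0, 1).
Newton iteration, V/F⁰ = 0.55:
  V/F = 0.550: g = -0.0406, g' = -0.559 → V/F = 0.477
Converged at V/F = 0.477.
Compositions from xᵢ = zᵢ/(1+V/F(Kᵢ−1)), yᵢ = Kᵢxᵢ:
  diethyl ether: x = 0.123, y = 0.360
  THF: x = 0.266, y = 0.370
  1-propanol: x = 0.196, y = 0.106
  n-heptane: x = 0.218, y = 0.109
  toluene: x = 0.196, y = 0.055

y_THF = 0.370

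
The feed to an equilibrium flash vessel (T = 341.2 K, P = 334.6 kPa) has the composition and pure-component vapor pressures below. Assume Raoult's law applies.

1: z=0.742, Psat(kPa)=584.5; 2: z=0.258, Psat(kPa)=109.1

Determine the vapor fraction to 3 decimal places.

Raoult's law: Kᵢ = Pᵢˢᵃᵗ/P = Pᵢˢᵃᵗ/334.6.
  K_1 = 584.5/334.6 = 1.74686, K_2 = 109.1/334.6 = 0.32606
Let ψ = V/F and solve Σ zᵢ(Kᵢ−1)/(1+ψ(Kᵢ−1)) = 0.
Check two-phase: ΣzᵢKᵢ = 1.380 > 1 and Σzᵢ/Kᵢ = 1.216 > 1, so g(0) = 0.380 > 0 and g(1) = -0.216 < 0.
Newton–Raphson from ψ = 0.66:
  ψ = 0.660: g = 0.0580, g' = -0.566 → ψ = 0.763
  ψ = 0.763: g = -0.0046, g' = -0.664 → ψ = 0.756
Converged at ψ = 0.756.

ψ = 0.756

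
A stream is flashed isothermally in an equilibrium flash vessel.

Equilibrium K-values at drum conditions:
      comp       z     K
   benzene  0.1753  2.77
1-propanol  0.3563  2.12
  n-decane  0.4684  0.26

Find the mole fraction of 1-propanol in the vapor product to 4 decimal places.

Let β = V/F and solve Σ zᵢ(Kᵢ−1)/(1+β(Kᵢ−1)) = 0.
Feasibility: ΣzᵢKᵢ = 1.3627, Σzᵢ/Kᵢ = 2.0329 — both > 1, two phases present.
Newton–Raphson from β = 0.36:
  β = 0.3600: g = 0.00142, g' = -0.9085 → β = 0.3616
Converged at β = 0.3616.
Compositions from xᵢ = zᵢ/(1+β(Kᵢ−1)), yᵢ = Kᵢxᵢ:
  benzene: x = 0.1069, y = 0.2961
  1-propanol: x = 0.2536, y = 0.5376
  n-decane: x = 0.6395, y = 0.1663

y_1-propanol = 0.5376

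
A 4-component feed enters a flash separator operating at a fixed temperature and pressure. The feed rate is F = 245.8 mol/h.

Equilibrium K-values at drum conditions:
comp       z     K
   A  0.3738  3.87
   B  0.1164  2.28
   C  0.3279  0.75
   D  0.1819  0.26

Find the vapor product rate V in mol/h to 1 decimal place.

Rachford–Rice: g(V/F) = Σ zᵢ(Kᵢ−1)/(1+V/F(Kᵢ−1)) = 0.
Check two-phase: ΣzᵢKᵢ = 2.0052 > 1 and Σzᵢ/Kᵢ = 1.2845 > 1, so g(0) = 1.0052 > 0 and g(1) = -0.2845 < 0.
Newton iteration, V/F⁰ = 0.59:
  V/F = 0.5900: g = 0.14813, g' = -0.8284 → V/F = 0.7688
  V/F = 0.7688: g = -0.00408, g' = -0.9154 → V/F = 0.7644
Converged at V/F = 0.7644.
Then V = V/F·F = 0.7644·245.8 = 187.9 mol/h and L = F − V = 57.9 mol/h.

V = 187.9 mol/h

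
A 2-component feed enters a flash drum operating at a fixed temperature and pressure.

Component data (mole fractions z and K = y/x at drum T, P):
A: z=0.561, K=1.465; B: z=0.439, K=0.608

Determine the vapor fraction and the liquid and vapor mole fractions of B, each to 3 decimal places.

ψ = 0.487, x_B = 0.543, y_B = 0.330

Rachford–Rice: g(ψ) = Σ zᵢ(Kᵢ−1)/(1+ψ(Kᵢ−1)) = 0.
g(0) = ΣzᵢKᵢ − 1 = 0.089 and g(1) = 1 − Σzᵢ/Kᵢ = -0.105, so a root lies in (0, 1).
Newton iteration, ψ⁰ = 0.5:
  ψ = 0.500: g = -0.0024, g' = -0.184 → ψ = 0.487
Converged at ψ = 0.487.
Compositions from xᵢ = zᵢ/(1+ψ(Kᵢ−1)), yᵢ = Kᵢxᵢ:
  A: x = 0.457, y = 0.670
  B: x = 0.543, y = 0.330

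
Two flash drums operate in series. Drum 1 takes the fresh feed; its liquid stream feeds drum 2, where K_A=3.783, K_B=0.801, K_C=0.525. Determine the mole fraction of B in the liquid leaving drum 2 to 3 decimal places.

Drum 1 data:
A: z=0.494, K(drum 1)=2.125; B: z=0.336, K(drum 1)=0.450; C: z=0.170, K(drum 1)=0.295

Drum 1:
Rachford–Rice: g(ψ₁) = Σ zᵢ(Kᵢ−1)/(1+ψ₁(Kᵢ−1)) = 0.
Feasibility: ΣzᵢKᵢ = 1.251, Σzᵢ/Kᵢ = 1.555 — both > 1, two phases present.
Newton–Raphson from ψ₁ = 0.5:
  ψ₁ = 0.500: g = -0.0843, g' = -0.651 → ψ₁ = 0.370
  ψ₁ = 0.370: g = -0.0021, g' = -0.627 → ψ₁ = 0.367
Converged at ψ₁ = 0.367.
Drum-1 compositions:
  A: x = 0.350, y = 0.743
  B: x = 0.421, y = 0.189
  C: x = 0.229, y = 0.068
Drum-2 feed = drum-1 liquid: z₂ = (0.3496, 0.4210, 0.2294).
Drum 2:
Rachford–Rice: g(ψ₂) = Σ zᵢ(Kᵢ−1)/(1+ψ₂(Kᵢ−1)) = 0.
Check two-phase: ΣzᵢKᵢ = 1.780 > 1 and Σzᵢ/Kᵢ = 1.055 > 1, so g(0) = 0.780 > 0 and g(1) = -0.055 < 0.
Newton–Raphson from ψ₂ = 0.5:
  ψ₂ = 0.500: g = 0.1709, g' = -0.583 → ψ₂ = 0.793
  ψ₂ = 0.793: g = 0.0290, g' = -0.420 → ψ₂ = 0.862
  ψ₂ = 0.862: g = 0.0005, g' = -0.407 → ψ₂ = 0.863
Converged at ψ₂ = 0.863.
  A: x = 0.103, y = 0.389
  B: x = 0.508, y = 0.407
  C: x = 0.389, y = 0.204

x_B (drum 2) = 0.508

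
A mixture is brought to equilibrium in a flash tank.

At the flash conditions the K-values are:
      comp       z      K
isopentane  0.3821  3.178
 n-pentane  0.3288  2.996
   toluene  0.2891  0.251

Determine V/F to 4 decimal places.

V/F = 0.8109

Rachford–Rice: g(V/F) = Σ zᵢ(Kᵢ−1)/(1+V/F(Kᵢ−1)) = 0.
Check two-phase: ΣzᵢKᵢ = 2.2720 > 1 and Σzᵢ/Kᵢ = 1.3818 > 1, so g(0) = 1.2720 > 0 and g(1) = -0.3818 < 0.
Newton iteration, V/F⁰ = 0.56:
  V/F = 0.5600: g = 0.31184, g' = -1.1412 → V/F = 0.8333
  V/F = 0.8333: g = -0.03400, g' = -1.5614 → V/F = 0.8115
  V/F = 0.8115: g = -0.00089, g' = -1.4820 → V/F = 0.8109
Converged at V/F = 0.8109.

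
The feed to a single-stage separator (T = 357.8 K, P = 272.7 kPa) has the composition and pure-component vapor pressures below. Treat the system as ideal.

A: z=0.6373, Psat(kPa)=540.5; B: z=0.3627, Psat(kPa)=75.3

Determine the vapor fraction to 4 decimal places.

ψ = 0.5111

Raoult's law: Kᵢ = Pᵢˢᵃᵗ/P = Pᵢˢᵃᵗ/272.7.
  K_A = 540.5/272.7 = 1.982032, K_B = 75.3/272.7 = 0.276128
Binary case is linear: z₁(K₁−1)(1+ψ(K₂−1)) + z₂(K₂−1)(1+ψ(K₁−1)) = 0
⇒ ψ = [z₁(K₁−1)+z₂(K₂−1)] / [−(K₁−1)(K₂−1)] = 0.36330/0.71087 = 0.5111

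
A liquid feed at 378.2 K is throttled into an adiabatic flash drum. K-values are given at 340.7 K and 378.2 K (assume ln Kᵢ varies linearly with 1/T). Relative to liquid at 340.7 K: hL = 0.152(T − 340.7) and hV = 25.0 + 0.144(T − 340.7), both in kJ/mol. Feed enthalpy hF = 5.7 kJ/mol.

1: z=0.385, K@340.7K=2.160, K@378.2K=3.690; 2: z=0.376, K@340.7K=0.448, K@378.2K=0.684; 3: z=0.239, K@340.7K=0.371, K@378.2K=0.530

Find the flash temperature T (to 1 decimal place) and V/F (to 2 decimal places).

Adiabatic flash: solve Rachford–Rice at each trial T, then check hF = ψ·hV(T) + (1−ψ)·hL(T).
  T = 340.7 K: K = (2.160, 0.448, 0.371), RR gives ψ = 0.131, H_out = 3.280 kJ/mol
  T = 378.2 K: K = (3.690, 0.684, 0.530), RR gives ψ = 0.778, H_out = 24.928 kJ/mol
  T = 359.4 K: K = (2.861, 0.559, 0.447), RR gives ψ = 0.462, H_out = 14.318 kJ/mol
  T = 350.0 K: K = (2.493, 0.502, 0.408), RR gives ψ = 0.307, H_out = 9.074 kJ/mol
  T = 345.4 K: K = (2.325, 0.475, 0.390), RR gives ψ = 0.225, H_out = 6.325 kJ/mol
  T = 343.0 K: K = (2.240, 0.461, 0.380), RR gives ψ = 0.178, H_out = 4.807 kJ/mol
Linear interpolation between T = 343.0 (H_out = 4.807) and T = 345.4 (H_out = 6.325) on hF = 5.7 gives T ≈ 344.4 K, at which ψ = 0.21.

T = 344.4 K, V/F = 0.21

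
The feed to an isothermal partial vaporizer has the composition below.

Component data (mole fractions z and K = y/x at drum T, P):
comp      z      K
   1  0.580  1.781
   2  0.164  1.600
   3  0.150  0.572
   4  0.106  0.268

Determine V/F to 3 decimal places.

V/F = 0.897

Material balance + equilibrium reduce to Σ zᵢ(Kᵢ−1)/(1+V/F(Kᵢ−1)) = 0.
Feasibility: ΣzᵢKᵢ = 1.410, Σzᵢ/Kᵢ = 1.086 — both > 1, two phases present.
Newton iteration, V/F⁰ = 0.5:
  V/F = 0.500: g = 0.1974, g' = -0.404 → V/F = 0.989
  V/F = 0.989: g = -0.0751, g' = -0.964 → V/F = 0.911
  V/F = 0.911: g = -0.0099, g' = -0.731 → V/F = 0.898
  V/F = 0.898: g = -0.0002, g' = -0.702 → V/F = 0.897
Converged at V/F = 0.897.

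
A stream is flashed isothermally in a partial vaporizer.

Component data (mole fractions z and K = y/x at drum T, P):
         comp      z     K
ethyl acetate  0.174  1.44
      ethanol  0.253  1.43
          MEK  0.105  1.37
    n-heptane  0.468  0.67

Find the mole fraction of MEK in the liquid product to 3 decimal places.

Let β = V/F and solve Σ zᵢ(Kᵢ−1)/(1+β(Kᵢ−1)) = 0.
g(0) = ΣzᵢKᵢ − 1 = 0.070 and g(1) = 1 − Σzᵢ/Kᵢ = -0.073, so a root lies in (0, 1).
Iterate (Newton) starting at β = 0.5:
  β = 0.500: g = 0.0001, g' = -0.138 → β = 0.501
Converged at β = 0.501.
Compositions from xᵢ = zᵢ/(1+β(Kᵢ−1)), yᵢ = Kᵢxᵢ:
  ethyl acetate: x = 0.143, y = 0.205
  ethanol: x = 0.208, y = 0.298
  MEK: x = 0.089, y = 0.121
  n-heptane: x = 0.561, y = 0.376

x_MEK = 0.089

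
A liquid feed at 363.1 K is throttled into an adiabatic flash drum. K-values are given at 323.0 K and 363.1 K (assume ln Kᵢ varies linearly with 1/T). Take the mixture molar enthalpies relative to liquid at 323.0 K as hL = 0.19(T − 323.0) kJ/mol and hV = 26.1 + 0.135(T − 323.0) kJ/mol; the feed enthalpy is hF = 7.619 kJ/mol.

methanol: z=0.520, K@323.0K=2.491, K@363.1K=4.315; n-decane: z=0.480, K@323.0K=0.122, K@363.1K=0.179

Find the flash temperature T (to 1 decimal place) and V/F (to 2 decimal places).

Adiabatic flash: solve Rachford–Rice at each trial T, then check hF = ψ·hV(T) + (1−ψ)·hL(T).
  T = 323.0 K: K = (2.491, 0.122), RR gives ψ = 0.270, H_out = 7.055 kJ/mol
  T = 363.1 K: K = (4.315, 0.179), RR gives ψ = 0.489, H_out = 19.293 kJ/mol
  T = 343.1 K: K = (3.334, 0.150), RR gives ψ = 0.406, H_out = 13.960 kJ/mol
  T = 333.1 K: K = (2.897, 0.136), RR gives ψ = 0.348, H_out = 10.820 kJ/mol
  T = 328.1 K: K = (2.691, 0.129), RR gives ψ = 0.313, H_out = 9.052 kJ/mol
  T = 325.6 K: K = (2.592, 0.125), RR gives ψ = 0.293, H_out = 8.101 kJ/mol
  T = 324.3 K: K = (2.541, 0.124), RR gives ψ = 0.282, H_out = 7.586 kJ/mol
Linear interpolation between T = 324.3 (H_out = 7.586) and T = 325.6 (H_out = 8.101) on hF = 7.619 gives T ≈ 324.4 K, at which ψ = 0.28.

T = 324.4 K, V/F = 0.28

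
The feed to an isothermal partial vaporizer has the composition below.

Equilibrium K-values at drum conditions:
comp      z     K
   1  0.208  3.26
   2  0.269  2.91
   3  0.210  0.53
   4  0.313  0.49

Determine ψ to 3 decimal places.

ψ = 0.710

Rachford–Rice: g(ψ) = Σ zᵢ(Kᵢ−1)/(1+ψ(Kᵢ−1)) = 0.
Check two-phase: ΣzᵢKᵢ = 1.726 > 1 and Σzᵢ/Kᵢ = 1.191 > 1, so g(0) = 0.726 > 0 and g(1) = -0.191 < 0.
Iterate (Newton) starting at ψ = 0.58:
  ψ = 0.580: g = 0.0848, g' = -0.672 → ψ = 0.706
  ψ = 0.706: g = 0.0026, g' = -0.638 → ψ = 0.710
Converged at ψ = 0.710.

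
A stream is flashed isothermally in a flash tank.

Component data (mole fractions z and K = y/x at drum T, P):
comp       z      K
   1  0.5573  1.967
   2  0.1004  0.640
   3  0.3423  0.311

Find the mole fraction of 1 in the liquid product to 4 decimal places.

Let ψ = V/F and solve Σ zᵢ(Kᵢ−1)/(1+ψ(Kᵢ−1)) = 0.
Feasibility: ΣzᵢKᵢ = 1.2669, Σzᵢ/Kᵢ = 1.5408 — both > 1, two phases present.
Newton–Raphson from ψ = 0.39:
  ψ = 0.3900: g = 0.02678, g' = -0.5962 → ψ = 0.4349
  ψ = 0.4349: g = -0.00024, g' = -0.6078 → ψ = 0.4345
Converged at ψ = 0.4345.
Compositions from xᵢ = zᵢ/(1+ψ(Kᵢ−1)), yᵢ = Kᵢxᵢ:
  1: x = 0.3924, y = 0.7719
  2: x = 0.1190, y = 0.0762
  3: x = 0.4886, y = 0.1519

x_1 = 0.3924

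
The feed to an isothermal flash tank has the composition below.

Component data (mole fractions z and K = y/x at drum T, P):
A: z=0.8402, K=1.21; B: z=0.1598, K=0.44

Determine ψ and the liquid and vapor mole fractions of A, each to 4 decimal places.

ψ = 0.7394, x_A = 0.7273, y_A = 0.8800

Binary case is linear: z₁(K₁−1)(1+ψ(K₂−1)) + z₂(K₂−1)(1+ψ(K₁−1)) = 0
⇒ ψ = [z₁(K₁−1)+z₂(K₂−1)] / [−(K₁−1)(K₂−1)] = 0.08695/0.11760 = 0.7394
Compositions from xᵢ = zᵢ/(1+ψ(Kᵢ−1)), yᵢ = Kᵢxᵢ:
  A: x = 0.7273, y = 0.8800
  B: x = 0.2727, y = 0.1200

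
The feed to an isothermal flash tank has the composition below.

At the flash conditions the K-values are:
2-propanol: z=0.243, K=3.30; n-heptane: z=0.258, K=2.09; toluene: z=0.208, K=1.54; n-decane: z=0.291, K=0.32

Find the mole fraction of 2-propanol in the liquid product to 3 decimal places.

x_2-propanol = 0.086

Newton iteration, ψ⁰ = 0.53:
  ψ = 0.530: g = 0.2081, g' = -0.750 → ψ = 0.807
  ψ = 0.807: g = -0.0155, g' = -0.935 → ψ = 0.791
Converged at ψ = 0.791.
Compositions from xᵢ = zᵢ/(1+ψ(Kᵢ−1)), yᵢ = Kᵢxᵢ:
  2-propanol: x = 0.086, y = 0.284
  n-heptane: x = 0.139, y = 0.290
  toluene: x = 0.146, y = 0.224
  n-decane: x = 0.629, y = 0.201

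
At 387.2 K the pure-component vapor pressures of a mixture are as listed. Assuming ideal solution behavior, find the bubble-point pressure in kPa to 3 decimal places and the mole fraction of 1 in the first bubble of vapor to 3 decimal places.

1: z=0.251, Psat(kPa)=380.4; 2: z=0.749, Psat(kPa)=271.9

Pbub = 299.133 kPa, y_1 = 0.319

At the bubble point ψ → 0, so ΣzᵢKᵢ = 1 with Kᵢ = Pᵢˢᵃᵗ/P ⇒ P = ΣzᵢPᵢˢᵃᵗ.
P = 0.251·380.4 + 0.749·271.9 = 299.133 kPa
yᵢ = zᵢPᵢˢᵃᵗ/P ⇒ y_1 = 0.251·380.4/299.133 = 0.319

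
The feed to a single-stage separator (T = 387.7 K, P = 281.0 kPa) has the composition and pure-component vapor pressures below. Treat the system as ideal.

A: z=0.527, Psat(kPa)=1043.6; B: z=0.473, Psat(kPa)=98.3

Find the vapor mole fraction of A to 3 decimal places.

y_A = 0.718

Raoult's law: Kᵢ = Pᵢˢᵃᵗ/P = Pᵢˢᵃᵗ/281.0.
  K_A = 1043.6/281.0 = 3.71388, K_B = 98.3/281.0 = 0.34982
Material balance + equilibrium reduce to Σ zᵢ(Kᵢ−1)/(1+ψ(Kᵢ−1)) = 0.
Feasibility: ΣzᵢKᵢ = 2.123, Σzᵢ/Kᵢ = 1.494 — both > 1, two phases present.
Binary case is linear: z₁(K₁−1)(1+ψ(K₂−1)) + z₂(K₂−1)(1+ψ(K₁−1)) = 0
⇒ ψ = [z₁(K₁−1)+z₂(K₂−1)] / [−(K₁−1)(K₂−1)] = 1.1227/1.7645 = 0.636
Compositions from xᵢ = zᵢ/(1+ψ(Kᵢ−1)), yᵢ = Kᵢxᵢ:
  A: x = 0.193, y = 0.718
  B: x = 0.807, y = 0.282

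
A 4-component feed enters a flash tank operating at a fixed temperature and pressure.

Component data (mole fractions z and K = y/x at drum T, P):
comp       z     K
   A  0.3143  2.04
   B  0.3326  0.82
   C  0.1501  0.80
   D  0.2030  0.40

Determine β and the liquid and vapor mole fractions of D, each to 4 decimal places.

β = 0.3166, x_D = 0.2506, y_D = 0.1002

Let β = V/F and solve Σ zᵢ(Kᵢ−1)/(1+β(Kᵢ−1)) = 0.
g(0) = ΣzᵢKᵢ − 1 = 0.1152 and g(1) = 1 − Σzᵢ/Kᵢ = -0.2548, so a root lies in (0, 1).
Newton–Raphson from β = 0.5:
  β = 0.5000: g = -0.05810, g' = -0.3167 → β = 0.3166
Converged at β = 0.3166.
Compositions from xᵢ = zᵢ/(1+β(Kᵢ−1)), yᵢ = Kᵢxᵢ:
  A: x = 0.2364, y = 0.4823
  B: x = 0.3527, y = 0.2892
  C: x = 0.1602, y = 0.1282
  D: x = 0.2506, y = 0.1002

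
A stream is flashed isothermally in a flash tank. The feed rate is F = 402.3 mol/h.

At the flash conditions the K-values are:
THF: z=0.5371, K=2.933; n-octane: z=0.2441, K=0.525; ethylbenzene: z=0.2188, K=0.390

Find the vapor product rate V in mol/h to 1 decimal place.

V = 300.5 mol/h

Rachford–Rice: g(V/F) = Σ zᵢ(Kᵢ−1)/(1+V/F(Kᵢ−1)) = 0.
Check two-phase: ΣzᵢKᵢ = 1.7888 > 1 and Σzᵢ/Kᵢ = 1.2091 > 1, so g(0) = 0.7888 > 0 and g(1) = -0.2091 < 0.
Newton–Raphson from V/F = 0.5:
  V/F = 0.5000: g = 0.18385, g' = -0.7822 → V/F = 0.7350
  V/F = 0.7350: g = 0.00878, g' = -0.7400 → V/F = 0.7469
Converged at V/F = 0.7469.
Then V = V/F·F = 0.7469·402.3 = 300.5 mol/h and L = F − V = 101.8 mol/h.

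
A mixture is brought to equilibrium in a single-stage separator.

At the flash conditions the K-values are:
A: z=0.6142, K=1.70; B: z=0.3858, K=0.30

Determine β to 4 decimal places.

Let β = V/F and solve Σ zᵢ(Kᵢ−1)/(1+β(Kᵢ−1)) = 0.
g(0) = ΣzᵢKᵢ − 1 = 0.1599 and g(1) = 1 − Σzᵢ/Kᵢ = -0.6473, so a root lies in (0, 1).
Iterate (Newton) starting at β = 0.42:
  β = 0.4200: g = -0.05026, g' = -0.5590 → β = 0.3301
  β = 0.3301: g = -0.00197, g' = -0.5183 → β = 0.3263
Converged at β = 0.3263.

β = 0.3263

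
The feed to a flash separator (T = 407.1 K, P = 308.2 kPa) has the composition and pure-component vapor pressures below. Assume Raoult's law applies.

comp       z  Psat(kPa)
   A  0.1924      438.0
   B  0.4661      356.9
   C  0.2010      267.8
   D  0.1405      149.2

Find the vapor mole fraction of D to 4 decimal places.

Raoult's law: Kᵢ = Pᵢˢᵃᵗ/P = Pᵢˢᵃᵗ/308.2.
  K_A = 438.0/308.2 = 1.421155, K_B = 356.9/308.2 = 1.158014, K_C = 267.8/308.2 = 0.868916, K_D = 149.2/308.2 = 0.484101
Iterate (Newton) starting at V/F = 0.41:
  V/F = 0.4100: g = 0.01850, g' = -0.0991 → V/F = 0.5967
  V/F = 0.5967: g = -0.00124, g' = -0.1136 → V/F = 0.5858
  V/F = 0.5858: g = -0.00001, g' = -0.1126 → V/F = 0.5857
Converged at V/F = 0.5857.
Compositions from xᵢ = zᵢ/(1+V/F(Kᵢ−1)), yᵢ = Kᵢxᵢ:
  A: x = 0.1543, y = 0.2193
  B: x = 0.4266, y = 0.4940
  C: x = 0.2177, y = 0.1892
  D: x = 0.2013, y = 0.0975

y_D = 0.0975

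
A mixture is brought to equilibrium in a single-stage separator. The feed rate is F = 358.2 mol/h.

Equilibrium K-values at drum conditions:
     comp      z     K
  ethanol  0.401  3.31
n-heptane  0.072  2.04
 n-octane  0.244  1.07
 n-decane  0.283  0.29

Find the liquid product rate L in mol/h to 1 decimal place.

L = 101.9 mol/h

Material balance + equilibrium reduce to Σ zᵢ(Kᵢ−1)/(1+V/F(Kᵢ−1)) = 0.
Check two-phase: ΣzᵢKᵢ = 1.817 > 1 and Σzᵢ/Kᵢ = 1.360 > 1, so g(0) = 0.817 > 0 and g(1) = -0.360 < 0.
Newton–Raphson from V/F = 0.5:
  V/F = 0.500: g = 0.1841, g' = -0.838 → V/F = 0.720
  V/F = 0.720: g = -0.0038, g' = -0.925 → V/F = 0.715
Converged at V/F = 0.715.
Then V = V/F·F = 0.7155·358.2 = 256.3 mol/h and L = F − V = 101.9 mol/h.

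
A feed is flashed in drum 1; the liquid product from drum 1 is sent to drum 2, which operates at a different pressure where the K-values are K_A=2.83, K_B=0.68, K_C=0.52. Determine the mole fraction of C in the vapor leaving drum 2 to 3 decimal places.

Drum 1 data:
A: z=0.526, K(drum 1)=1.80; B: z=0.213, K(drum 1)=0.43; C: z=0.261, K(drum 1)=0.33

Drum 1:
Rachford–Rice: g(ψ₁) = Σ zᵢ(Kᵢ−1)/(1+ψ₁(Kᵢ−1)) = 0.
Check two-phase: ΣzᵢKᵢ = 1.125 > 1 and Σzᵢ/Kᵢ = 1.578 > 1, so g(0) = 0.125 > 0 and g(1) = -0.578 < 0.
Iterate (Newton) starting at ψ₁ = 0.5:
  ψ₁ = 0.500: g = -0.1322, g' = -0.572 → ψ₁ = 0.269
  ψ₁ = 0.269: g = -0.0104, g' = -0.499 → ψ₁ = 0.248
Converged at ψ₁ = 0.248.
Drum-1 compositions:
  A: x = 0.439, y = 0.790
  B: x = 0.248, y = 0.107
  C: x = 0.313, y = 0.103
Drum-2 feed = drum-1 liquid: z₂ = (0.4389, 0.2481, 0.3130).
Drum 2:
Let ψ₂ = V/F and solve Σ zᵢ(Kᵢ−1)/(1+ψ₂(Kᵢ−1)) = 0.
g(0) = ΣzᵢKᵢ − 1 = 0.574 and g(1) = 1 − Σzᵢ/Kᵢ = -0.122, so a root lies in (0, 1).
Newton–Raphson from ψ₂ = 0.5:
  ψ₂ = 0.500: g = 0.1272, g' = -0.562 → ψ₂ = 0.727
  ψ₂ = 0.727: g = 0.0107, g' = -0.484 → ψ₂ = 0.749
Converged at ψ₂ = 0.749.
  A: x = 0.185, y = 0.524
  B: x = 0.326, y = 0.222
  C: x = 0.489, y = 0.254

y_C (drum 2) = 0.254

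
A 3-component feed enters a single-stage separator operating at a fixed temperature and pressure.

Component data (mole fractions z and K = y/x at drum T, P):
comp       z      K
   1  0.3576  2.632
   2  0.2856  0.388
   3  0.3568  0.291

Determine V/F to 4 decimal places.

V/F = 0.1431

Newton–Raphson from V/F = 0.46:
  V/F = 0.4600: g = -0.28533, g' = -0.9129 → V/F = 0.1475
  V/F = 0.1475: g = -0.00424, g' = -0.9717 → V/F = 0.1431
Converged at V/F = 0.1431.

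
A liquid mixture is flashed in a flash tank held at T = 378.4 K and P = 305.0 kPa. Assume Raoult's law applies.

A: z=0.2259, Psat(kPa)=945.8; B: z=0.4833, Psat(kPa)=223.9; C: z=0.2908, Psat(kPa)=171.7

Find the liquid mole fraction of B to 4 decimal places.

Raoult's law: Kᵢ = Pᵢˢᵃᵗ/P = Pᵢˢᵃᵗ/305.0.
  K_A = 945.8/305.0 = 3.100984, K_B = 223.9/305.0 = 0.734098, K_C = 171.7/305.0 = 0.562951
Material balance + equilibrium reduce to Σ zᵢ(Kᵢ−1)/(1+ψ(Kᵢ−1)) = 0.
Check two-phase: ΣzᵢKᵢ = 1.2190 > 1 and Σzᵢ/Kᵢ = 1.2478 > 1, so g(0) = 0.2190 > 0 and g(1) = -0.2478 < 0.
Iterate (Newton) starting at ψ = 0.54:
  ψ = 0.5400: g = -0.09406, g' = -0.3606 → ψ = 0.2792
  ψ = 0.2792: g = 0.01559, g' = -0.5081 → ψ = 0.3098
  ψ = 0.3098: g = 0.00043, g' = -0.4807 → ψ = 0.3107
Converged at ψ = 0.3107.
Compositions from xᵢ = zᵢ/(1+ψ(Kᵢ−1)), yᵢ = Kᵢxᵢ:
  A: x = 0.1367, y = 0.4238
  B: x = 0.5268, y = 0.3867
  C: x = 0.3365, y = 0.1894

x_B = 0.5268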